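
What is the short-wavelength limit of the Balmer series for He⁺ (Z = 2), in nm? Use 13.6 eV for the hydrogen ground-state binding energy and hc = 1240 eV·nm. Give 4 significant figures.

The Balmer series has lower level n_f = 2; the series limit corresponds to n_i → ∞.
ΔE_max = 13.6 × 4 / 2² = 13.60 eV.
λ_min = 1240 / 13.60 = 91.18 nm.

91.18 nm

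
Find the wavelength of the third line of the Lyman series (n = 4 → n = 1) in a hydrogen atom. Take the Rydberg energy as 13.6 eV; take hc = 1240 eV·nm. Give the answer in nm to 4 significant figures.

97.25 nm

The Lyman series terminates on n_f = 1; the third line has n_i = 1+3 = 4.
ΔE = 13.60 × (1/1² − 1/4²) = 12.75 eV.
λ = 1240 / 12.75 = 97.25 nm.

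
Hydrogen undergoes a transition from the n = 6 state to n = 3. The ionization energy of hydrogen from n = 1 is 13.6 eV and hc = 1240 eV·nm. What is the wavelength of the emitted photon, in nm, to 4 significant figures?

ΔE = 13.60 × (1/3² − 1/6²) = 13.60 × 0.08333 = 1.133 eV.
λ = hc/ΔE = 1240 / 1.133 = 1094 nm.

1094 nm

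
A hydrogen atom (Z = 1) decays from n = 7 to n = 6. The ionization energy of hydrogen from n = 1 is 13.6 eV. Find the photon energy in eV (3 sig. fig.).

0.100 eV

E_7 = −13.60/49 = −0.2776 eV and E_6 = −13.60/36 = −0.3778 eV.
The photon energy is |E_7 − E_6| = 0.100 eV.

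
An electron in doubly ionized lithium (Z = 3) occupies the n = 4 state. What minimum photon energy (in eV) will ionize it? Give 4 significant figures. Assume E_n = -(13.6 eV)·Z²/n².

7.650 eV

E_n = −13.6 Z²/n² = −122.4/n² eV for Z = 3.
E_4 = −122.4/16 = −7.650 eV, so ionization (to E = 0) requires 7.650 eV.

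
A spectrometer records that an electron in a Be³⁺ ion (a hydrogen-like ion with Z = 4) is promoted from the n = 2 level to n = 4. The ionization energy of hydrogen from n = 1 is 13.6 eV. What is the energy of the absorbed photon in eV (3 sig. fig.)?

40.8 eV

The Bohr energies scale as Z², so for Z = 4: E_n = −217.6/n² eV.
E_4 = −217.6/16 = −13.60 eV and E_2 = −217.6/4 = −54.40 eV.
The photon energy is |E_4 − E_2| = 40.8 eV.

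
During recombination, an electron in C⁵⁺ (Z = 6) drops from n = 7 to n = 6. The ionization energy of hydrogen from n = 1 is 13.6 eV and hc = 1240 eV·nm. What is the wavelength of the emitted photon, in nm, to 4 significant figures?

343.7 nm

For Z = 6 the level energies scale as Z², so the effective Rydberg energy is 13.6 × 36 = 489.6 eV.
ΔE = 489.6 × (1/6² − 1/7²) = 489.6 × 0.007370 = 3.608 eV.
λ = hc/ΔE = 1240 / 3.608 = 343.7 nm.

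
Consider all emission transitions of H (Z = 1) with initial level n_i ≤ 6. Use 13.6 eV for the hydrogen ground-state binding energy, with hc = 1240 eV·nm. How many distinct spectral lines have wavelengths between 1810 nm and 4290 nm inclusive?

Enumerate all n_i → n_f pairs with 1 ≤ n_f < n_i ≤ 6 and compute λ = 1240 / [13.6·1·(1/n_f² − 1/n_i²)].
Lines falling in [1810, 4290] nm: 4→3 (1876 nm), 6→4 (2626 nm), 5→4 (4052 nm).

3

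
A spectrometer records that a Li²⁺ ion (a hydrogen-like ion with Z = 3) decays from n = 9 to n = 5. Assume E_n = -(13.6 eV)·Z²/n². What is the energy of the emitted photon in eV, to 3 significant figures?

3.38 eV

The Bohr energies scale as Z², so for Z = 3: E_n = −122.4/n² eV.
E_9 = −122.4/81 = −1.511 eV and E_5 = −122.4/25 = −4.896 eV.
The photon energy is |E_9 − E_5| = 3.38 eV.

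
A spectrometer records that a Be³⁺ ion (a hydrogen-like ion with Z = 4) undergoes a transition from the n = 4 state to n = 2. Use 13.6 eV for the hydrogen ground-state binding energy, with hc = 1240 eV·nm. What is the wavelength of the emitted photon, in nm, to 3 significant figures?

30.4 nm

For Z = 4 the level energies scale as Z², so the effective Rydberg energy is 13.6 × 16 = 217.6 eV.
ΔE = 217.6 × (1/2² − 1/4²) = 217.6 × 0.1875 = 40.80 eV.
λ = hc/ΔE = 1240 / 40.80 = 30.4 nm.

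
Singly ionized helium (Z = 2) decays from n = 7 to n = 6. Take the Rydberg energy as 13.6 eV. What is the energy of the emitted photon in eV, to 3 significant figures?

The Bohr energies scale as Z², so for Z = 2: E_n = −54.40/n² eV.
E_7 = −54.40/49 = −1.110 eV and E_6 = −54.40/36 = −1.511 eV.
The photon energy is |E_7 − E_6| = 0.401 eV.

0.401 eV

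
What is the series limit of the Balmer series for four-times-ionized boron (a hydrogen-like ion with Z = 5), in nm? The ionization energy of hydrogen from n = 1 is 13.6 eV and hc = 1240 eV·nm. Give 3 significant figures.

The Balmer series has lower level n_f = 2; the series limit corresponds to n_i → ∞.
ΔE_max = 13.6 × 25 / 2² = 85.00 eV.
λ_min = 1240 / 85.00 = 14.6 nm.

14.6 nm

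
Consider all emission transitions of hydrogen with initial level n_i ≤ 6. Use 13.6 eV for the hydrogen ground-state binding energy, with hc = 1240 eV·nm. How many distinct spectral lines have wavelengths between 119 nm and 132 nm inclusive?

Enumerate all n_i → n_f pairs with 1 ≤ n_f < n_i ≤ 6 and compute λ = 1240 / [13.6·1·(1/n_f² − 1/n_i²)].
Lines falling in [119, 132] nm: 2→1 (121.6 nm).

1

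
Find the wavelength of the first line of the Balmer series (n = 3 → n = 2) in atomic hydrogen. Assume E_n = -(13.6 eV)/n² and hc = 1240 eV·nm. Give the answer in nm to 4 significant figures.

656.5 nm

The Balmer series terminates on n_f = 2; the first line has n_i = 2+1 = 3.
ΔE = 13.60 × (1/2² − 1/3²) = 1.889 eV.
λ = 1240 / 1.889 = 656.5 nm.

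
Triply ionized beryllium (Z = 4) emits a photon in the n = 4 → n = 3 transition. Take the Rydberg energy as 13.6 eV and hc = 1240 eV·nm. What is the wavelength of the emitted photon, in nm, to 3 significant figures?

For Z = 4 the level energies scale as Z², so the effective Rydberg energy is 13.6 × 16 = 217.6 eV.
ΔE = 217.6 × (1/3² − 1/4²) = 217.6 × 0.04861 = 10.58 eV.
λ = hc/ΔE = 1240 / 10.58 = 117 nm.

117 nm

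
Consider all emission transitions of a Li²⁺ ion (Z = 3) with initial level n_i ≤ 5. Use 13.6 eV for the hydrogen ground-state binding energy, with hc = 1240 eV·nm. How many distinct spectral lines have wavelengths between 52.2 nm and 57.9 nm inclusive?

1

Enumerate all n_i → n_f pairs with 1 ≤ n_f < n_i ≤ 5 and compute λ = 1240 / [13.6·9·(1/n_f² − 1/n_i²)].
Lines falling in [52.2, 57.9] nm: 4→2 (54.03 nm).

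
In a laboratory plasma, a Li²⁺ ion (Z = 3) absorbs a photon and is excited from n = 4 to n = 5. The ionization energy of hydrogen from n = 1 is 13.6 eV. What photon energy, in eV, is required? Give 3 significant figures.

2.75 eV

The Bohr energies scale as Z², so for Z = 3: E_n = −122.4/n² eV.
E_5 = −122.4/25 = −4.896 eV and E_4 = −122.4/16 = −7.650 eV.
The photon energy is |E_5 − E_4| = 2.75 eV.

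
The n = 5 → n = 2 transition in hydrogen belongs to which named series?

The series is set by the lower level: n_f = 2 is the Balmer series.

Balmer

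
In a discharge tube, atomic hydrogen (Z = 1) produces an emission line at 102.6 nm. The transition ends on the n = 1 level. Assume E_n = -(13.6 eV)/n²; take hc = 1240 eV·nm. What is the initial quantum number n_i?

n_i = 3

The photon energy is ΔE = hc/λ = 1240 / 102.6 = 12.09 eV.
With Z = 1, ΔE = 13.60 × (1/n_f² − 1/n_i²), so 1/n_f² − 1/n_i² = 0.8887.
With n_f = 1: 1/n_i² = 1/1 − 0.8887 = 0.1113, so n_i ≈ 3.00.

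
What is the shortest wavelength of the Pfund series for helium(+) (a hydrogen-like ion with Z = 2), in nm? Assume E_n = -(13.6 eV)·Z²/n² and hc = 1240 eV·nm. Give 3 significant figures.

570 nm

The Pfund series has lower level n_f = 5; the series limit corresponds to n_i → ∞.
ΔE_max = 13.6 × 4 / 5² = 2.176 eV.
λ_min = 1240 / 2.176 = 570 nm.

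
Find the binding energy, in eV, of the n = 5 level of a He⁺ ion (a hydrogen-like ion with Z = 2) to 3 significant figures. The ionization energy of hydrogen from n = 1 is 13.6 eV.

2.18 eV

E_n = −13.6 Z²/n² = −54.40/n² eV for Z = 2.
E_5 = −54.40/25 = −2.18 eV, so ionization (to E = 0) requires 2.18 eV.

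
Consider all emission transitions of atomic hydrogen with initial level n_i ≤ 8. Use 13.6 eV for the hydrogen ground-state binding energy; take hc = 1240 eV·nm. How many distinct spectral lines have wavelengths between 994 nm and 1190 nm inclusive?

2

Enumerate all n_i → n_f pairs with 1 ≤ n_f < n_i ≤ 8 and compute λ = 1240 / [13.6·1·(1/n_f² − 1/n_i²)].
Lines falling in [994, 1190] nm: 7→3 (1005 nm), 6→3 (1094 nm).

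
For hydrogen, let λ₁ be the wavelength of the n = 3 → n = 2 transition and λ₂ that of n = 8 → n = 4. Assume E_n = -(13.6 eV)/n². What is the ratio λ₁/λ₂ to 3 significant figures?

0.338

λ ∝ 1/ΔE ∝ 1/(1/n_f² − 1/n_i²), and the Z² and hc factors cancel in the ratio.
λ₁/λ₂ = (1/4² − 1/8²)/(1/2² − 1/3²) = 0.04688/0.1389 = 0.338.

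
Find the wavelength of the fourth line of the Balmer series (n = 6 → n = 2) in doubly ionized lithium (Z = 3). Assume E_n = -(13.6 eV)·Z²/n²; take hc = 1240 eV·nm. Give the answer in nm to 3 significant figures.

The Balmer series terminates on n_f = 2; the fourth line has n_i = 2+4 = 6.
ΔE = 122.4 × (1/2² − 1/6²) = 27.20 eV.
λ = 1240 / 27.20 = 45.6 nm.

45.6 nm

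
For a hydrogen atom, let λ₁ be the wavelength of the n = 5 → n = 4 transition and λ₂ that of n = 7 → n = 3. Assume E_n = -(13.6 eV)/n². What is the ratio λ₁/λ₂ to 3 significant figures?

λ ∝ 1/ΔE ∝ 1/(1/n_f² − 1/n_i²), and the Z² and hc factors cancel in the ratio.
λ₁/λ₂ = (1/3² − 1/7²)/(1/4² − 1/5²) = 0.09070/0.02250 = 4.03.

4.03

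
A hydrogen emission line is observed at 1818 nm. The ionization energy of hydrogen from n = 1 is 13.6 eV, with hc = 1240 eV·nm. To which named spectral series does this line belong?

ΔE = 1240/1818 = 0.6821 eV.
This matches 13.6 × (1/4² − 1/9²), so n_f = 4: the Brackett series.

Brackett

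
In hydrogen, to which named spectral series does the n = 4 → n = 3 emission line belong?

Paschen

The series is set by the lower level: n_f = 3 is the Paschen series.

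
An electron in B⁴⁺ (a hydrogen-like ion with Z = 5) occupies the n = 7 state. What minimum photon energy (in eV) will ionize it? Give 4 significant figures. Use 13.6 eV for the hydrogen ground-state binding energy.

6.939 eV

E_n = −13.6 Z²/n² = −340.0/n² eV for Z = 5.
E_7 = −340.0/49 = −6.939 eV, so ionization (to E = 0) requires 6.939 eV.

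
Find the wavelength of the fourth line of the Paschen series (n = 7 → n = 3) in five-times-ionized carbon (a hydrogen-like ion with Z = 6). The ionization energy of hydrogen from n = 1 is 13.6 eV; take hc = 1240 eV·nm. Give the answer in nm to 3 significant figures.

The Paschen series terminates on n_f = 3; the fourth line has n_i = 3+4 = 7.
ΔE = 489.6 × (1/3² − 1/7²) = 44.41 eV.
λ = 1240 / 44.41 = 27.9 nm.

27.9 nm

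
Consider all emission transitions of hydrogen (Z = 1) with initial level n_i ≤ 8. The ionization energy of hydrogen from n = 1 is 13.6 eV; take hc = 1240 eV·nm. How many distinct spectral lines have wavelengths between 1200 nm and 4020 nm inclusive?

Enumerate all n_i → n_f pairs with 1 ≤ n_f < n_i ≤ 8 and compute λ = 1240 / [13.6·1·(1/n_f² − 1/n_i²)].
Lines falling in [1200, 4020] nm: 5→3 (1282 nm), 4→3 (1876 nm), 8→4 (1945 nm), 7→4 (2166 nm), 6→4 (2626 nm), 8→5 (3741 nm).

6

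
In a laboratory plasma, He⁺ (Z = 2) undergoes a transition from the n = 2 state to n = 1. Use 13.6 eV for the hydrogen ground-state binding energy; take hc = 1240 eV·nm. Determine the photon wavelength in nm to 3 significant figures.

For Z = 2 the level energies scale as Z², so the effective Rydberg energy is 13.6 × 4 = 54.40 eV.
ΔE = 54.40 × (1/1² − 1/2²) = 54.40 × 0.7500 = 40.80 eV.
λ = hc/ΔE = 1240 / 40.80 = 30.4 nm.

30.4 nm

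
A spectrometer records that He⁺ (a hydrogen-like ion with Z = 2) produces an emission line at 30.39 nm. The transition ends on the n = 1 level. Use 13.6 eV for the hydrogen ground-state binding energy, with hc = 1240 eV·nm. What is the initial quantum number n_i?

n_i = 2

The photon energy is ΔE = hc/λ = 1240 / 30.39 = 40.80 eV.
With Z = 2, ΔE = 54.40 × (1/n_f² − 1/n_i²), so 1/n_f² − 1/n_i² = 0.7501.
With n_f = 1: 1/n_i² = 1/1 − 0.7501 = 0.2499, so n_i ≈ 2.00.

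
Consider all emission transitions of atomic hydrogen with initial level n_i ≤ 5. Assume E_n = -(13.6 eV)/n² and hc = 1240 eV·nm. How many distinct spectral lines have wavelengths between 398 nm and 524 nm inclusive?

2

Enumerate all n_i → n_f pairs with 1 ≤ n_f < n_i ≤ 5 and compute λ = 1240 / [13.6·1·(1/n_f² − 1/n_i²)].
Lines falling in [398, 524] nm: 5→2 (434.2 nm), 4→2 (486.3 nm).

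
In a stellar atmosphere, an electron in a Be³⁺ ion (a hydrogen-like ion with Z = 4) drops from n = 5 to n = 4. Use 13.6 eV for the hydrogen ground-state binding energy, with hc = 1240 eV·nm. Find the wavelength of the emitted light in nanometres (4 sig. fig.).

253.3 nm

For Z = 4 the level energies scale as Z², so the effective Rydberg energy is 13.6 × 16 = 217.6 eV.
ΔE = 217.6 × (1/4² − 1/5²) = 217.6 × 0.02250 = 4.896 eV.
λ = hc/ΔE = 1240 / 4.896 = 253.3 nm.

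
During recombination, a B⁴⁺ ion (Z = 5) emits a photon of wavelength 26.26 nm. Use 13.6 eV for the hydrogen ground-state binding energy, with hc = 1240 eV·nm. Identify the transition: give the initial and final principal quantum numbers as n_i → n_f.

The photon energy is ΔE = hc/λ = 1240 / 26.26 = 47.22 eV.
With Z = 5, ΔE = 340.0 × (1/n_f² − 1/n_i²), so 1/n_f² − 1/n_i² = 0.1389.
Trying n_f = 2 gives 1/n_i² = 0.1111, i.e. n_i ≈ 3; this pair matches.

n_i = 3, n_f = 2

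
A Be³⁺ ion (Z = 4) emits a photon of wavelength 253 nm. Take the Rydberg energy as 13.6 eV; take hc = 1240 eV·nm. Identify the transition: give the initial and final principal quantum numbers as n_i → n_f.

n_i = 5, n_f = 4

The photon energy is ΔE = hc/λ = 1240 / 253 = 4.901 eV.
With Z = 4, ΔE = 217.6 × (1/n_f² − 1/n_i²), so 1/n_f² − 1/n_i² = 0.02252.
Trying n_f = 4 gives 1/n_i² = 0.03998, i.e. n_i ≈ 5; this pair matches.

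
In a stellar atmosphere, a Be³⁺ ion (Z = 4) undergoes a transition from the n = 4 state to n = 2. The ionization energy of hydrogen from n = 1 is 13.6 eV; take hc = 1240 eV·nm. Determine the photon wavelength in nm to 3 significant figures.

For Z = 4 the level energies scale as Z², so the effective Rydberg energy is 13.6 × 16 = 217.6 eV.
ΔE = 217.6 × (1/2² − 1/4²) = 217.6 × 0.1875 = 40.80 eV.
λ = hc/ΔE = 1240 / 40.80 = 30.4 nm.

30.4 nm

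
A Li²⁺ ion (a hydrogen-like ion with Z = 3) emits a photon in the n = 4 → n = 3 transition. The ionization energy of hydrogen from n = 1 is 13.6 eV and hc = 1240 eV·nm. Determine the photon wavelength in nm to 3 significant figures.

208 nm

For Z = 3 the level energies scale as Z², so the effective Rydberg energy is 13.6 × 9 = 122.4 eV.
ΔE = 122.4 × (1/3² − 1/4²) = 122.4 × 0.04861 = 5.950 eV.
λ = hc/ΔE = 1240 / 5.950 = 208 nm.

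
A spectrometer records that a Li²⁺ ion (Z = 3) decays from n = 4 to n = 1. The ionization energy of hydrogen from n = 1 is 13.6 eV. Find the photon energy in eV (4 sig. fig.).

The Bohr energies scale as Z², so for Z = 3: E_n = −122.4/n² eV.
E_4 = −122.4/16 = −7.650 eV and E_1 = −122.4/1 = −122.4 eV.
The photon energy is |E_4 − E_1| = 114.8 eV.

114.8 eV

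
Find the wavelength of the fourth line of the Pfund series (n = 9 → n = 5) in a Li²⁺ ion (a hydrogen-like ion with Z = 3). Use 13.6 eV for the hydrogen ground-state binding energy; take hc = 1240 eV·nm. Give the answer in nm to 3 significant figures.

366 nm

The Pfund series terminates on n_f = 5; the fourth line has n_i = 5+4 = 9.
ΔE = 122.4 × (1/5² − 1/9²) = 3.385 eV.
λ = 1240 / 3.385 = 366 nm.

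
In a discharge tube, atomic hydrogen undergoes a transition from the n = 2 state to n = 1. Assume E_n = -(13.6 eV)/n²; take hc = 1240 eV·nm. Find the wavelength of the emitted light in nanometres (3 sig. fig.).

122 nm

ΔE = 13.60 × (1/1² − 1/2²) = 13.60 × 0.7500 = 10.20 eV.
λ = hc/ΔE = 1240 / 10.20 = 122 nm.
This line belongs to the Lyman series.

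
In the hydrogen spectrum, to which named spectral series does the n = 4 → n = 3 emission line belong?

The series is set by the lower level: n_f = 3 is the Paschen series.

Paschen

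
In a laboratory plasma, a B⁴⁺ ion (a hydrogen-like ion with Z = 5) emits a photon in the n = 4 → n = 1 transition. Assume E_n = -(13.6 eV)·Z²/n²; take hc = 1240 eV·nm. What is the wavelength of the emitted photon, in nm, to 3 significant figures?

3.89 nm

For Z = 5 the level energies scale as Z², so the effective Rydberg energy is 13.6 × 25 = 340.0 eV.
ΔE = 340.0 × (1/1² − 1/4²) = 340.0 × 0.9375 = 318.8 eV.
λ = hc/ΔE = 1240 / 318.8 = 3.89 nm.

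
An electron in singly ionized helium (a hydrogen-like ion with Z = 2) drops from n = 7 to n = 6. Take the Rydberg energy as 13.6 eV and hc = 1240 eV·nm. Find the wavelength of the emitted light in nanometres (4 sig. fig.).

For Z = 2 the level energies scale as Z², so the effective Rydberg energy is 13.6 × 4 = 54.40 eV.
ΔE = 54.40 × (1/6² − 1/7²) = 54.40 × 0.007370 = 0.4009 eV.
λ = hc/ΔE = 1240 / 0.4009 = 3093 nm.

3093 nm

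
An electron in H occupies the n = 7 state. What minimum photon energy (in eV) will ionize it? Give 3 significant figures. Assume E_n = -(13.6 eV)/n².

0.278 eV

E_7 = −13.60/49 = −0.278 eV, so ionization (to E = 0) requires 0.278 eV.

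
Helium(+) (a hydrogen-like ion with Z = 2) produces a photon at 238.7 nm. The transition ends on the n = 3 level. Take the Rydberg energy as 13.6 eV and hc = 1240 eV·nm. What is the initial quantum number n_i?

The photon energy is ΔE = hc/λ = 1240 / 238.7 = 5.195 eV.
With Z = 2, ΔE = 54.40 × (1/n_f² − 1/n_i²), so 1/n_f² − 1/n_i² = 0.09549.
With n_f = 3: 1/n_i² = 1/9 − 0.09549 = 0.01562, so n_i ≈ 8.00.

n_i = 8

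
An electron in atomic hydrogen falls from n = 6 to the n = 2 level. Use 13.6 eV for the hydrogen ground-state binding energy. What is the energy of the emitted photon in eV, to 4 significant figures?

3.022 eV

E_6 = −13.60/36 = −0.3778 eV and E_2 = −13.60/4 = −3.400 eV.
The photon energy is |E_6 − E_2| = 3.022 eV.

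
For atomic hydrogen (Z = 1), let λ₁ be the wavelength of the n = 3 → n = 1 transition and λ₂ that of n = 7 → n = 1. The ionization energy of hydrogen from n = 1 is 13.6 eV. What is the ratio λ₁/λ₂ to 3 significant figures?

λ ∝ 1/ΔE ∝ 1/(1/n_f² − 1/n_i²), and the Z² and hc factors cancel in the ratio.
λ₁/λ₂ = (1/1² − 1/7²)/(1/1² − 1/3²) = 0.9796/0.8889 = 1.10.

1.10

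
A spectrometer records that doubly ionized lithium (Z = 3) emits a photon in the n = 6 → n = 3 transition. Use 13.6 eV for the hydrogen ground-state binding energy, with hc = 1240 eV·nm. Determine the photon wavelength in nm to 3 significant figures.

For Z = 3 the level energies scale as Z², so the effective Rydberg energy is 13.6 × 9 = 122.4 eV.
ΔE = 122.4 × (1/3² − 1/6²) = 122.4 × 0.08333 = 10.20 eV.
λ = hc/ΔE = 1240 / 10.20 = 122 nm.

122 nm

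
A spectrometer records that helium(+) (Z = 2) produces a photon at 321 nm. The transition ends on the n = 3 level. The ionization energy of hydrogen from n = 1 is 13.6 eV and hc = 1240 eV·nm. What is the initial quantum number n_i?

n_i = 5

The photon energy is ΔE = hc/λ = 1240 / 321 = 3.863 eV.
With Z = 2, ΔE = 54.40 × (1/n_f² − 1/n_i²), so 1/n_f² − 1/n_i² = 0.07101.
With n_f = 3: 1/n_i² = 1/9 − 0.07101 = 0.04010, so n_i ≈ 4.99.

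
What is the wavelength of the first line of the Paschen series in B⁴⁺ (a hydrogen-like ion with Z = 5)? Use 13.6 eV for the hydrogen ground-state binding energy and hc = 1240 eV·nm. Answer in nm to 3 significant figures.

The Paschen series terminates on n_f = 3; the first line has n_i = 3+1 = 4.
ΔE = 340.0 × (1/3² − 1/4²) = 16.53 eV.
λ = 1240 / 16.53 = 75.0 nm.

75.0 nm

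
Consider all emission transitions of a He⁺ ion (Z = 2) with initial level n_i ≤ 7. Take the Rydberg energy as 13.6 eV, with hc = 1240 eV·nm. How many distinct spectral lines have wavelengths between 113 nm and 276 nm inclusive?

Enumerate all n_i → n_f pairs with 1 ≤ n_f < n_i ≤ 7 and compute λ = 1240 / [13.6·4·(1/n_f² − 1/n_i²)].
Lines falling in [113, 276] nm: 4→2 (121.6 nm), 3→2 (164.1 nm), 7→3 (251.3 nm), 6→3 (273.5 nm).

4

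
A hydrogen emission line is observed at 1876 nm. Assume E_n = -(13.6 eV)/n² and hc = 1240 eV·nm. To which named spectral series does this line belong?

Paschen

ΔE = 1240/1876 = 0.6610 eV.
This matches 13.6 × (1/3² − 1/4²), so n_f = 3: the Paschen series.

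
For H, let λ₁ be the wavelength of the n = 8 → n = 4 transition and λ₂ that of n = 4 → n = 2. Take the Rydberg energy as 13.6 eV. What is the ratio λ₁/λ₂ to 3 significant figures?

4.00

λ ∝ 1/ΔE ∝ 1/(1/n_f² − 1/n_i²), and the Z² and hc factors cancel in the ratio.
λ₁/λ₂ = (1/2² − 1/4²)/(1/4² − 1/8²) = 0.1875/0.04688 = 4.00.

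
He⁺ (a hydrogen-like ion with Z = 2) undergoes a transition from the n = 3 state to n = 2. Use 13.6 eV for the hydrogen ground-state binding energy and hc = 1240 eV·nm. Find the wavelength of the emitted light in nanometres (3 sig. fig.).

For Z = 2 the level energies scale as Z², so the effective Rydberg energy is 13.6 × 4 = 54.40 eV.
ΔE = 54.40 × (1/2² − 1/3²) = 54.40 × 0.1389 = 7.556 eV.
λ = hc/ΔE = 1240 / 7.556 = 164 nm.

164 nm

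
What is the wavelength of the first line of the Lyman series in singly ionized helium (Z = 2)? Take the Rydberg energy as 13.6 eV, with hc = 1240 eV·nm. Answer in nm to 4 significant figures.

The Lyman series terminates on n_f = 1; the first line has n_i = 1+1 = 2.
ΔE = 54.40 × (1/1² − 1/2²) = 40.80 eV.
λ = 1240 / 40.80 = 30.39 nm.

30.39 nm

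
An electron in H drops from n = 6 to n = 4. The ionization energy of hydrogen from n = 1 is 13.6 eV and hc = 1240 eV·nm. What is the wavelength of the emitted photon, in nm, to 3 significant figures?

ΔE = 13.60 × (1/4² − 1/6²) = 13.60 × 0.03472 = 0.4722 eV.
λ = hc/ΔE = 1240 / 0.4722 = 2630 nm.

2630 nm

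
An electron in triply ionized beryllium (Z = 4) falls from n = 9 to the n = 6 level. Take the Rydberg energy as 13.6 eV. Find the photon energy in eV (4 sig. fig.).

3.358 eV

The Bohr energies scale as Z², so for Z = 4: E_n = −217.6/n² eV.
E_9 = −217.6/81 = −2.686 eV and E_6 = −217.6/36 = −6.044 eV.
The photon energy is |E_9 − E_6| = 3.358 eV.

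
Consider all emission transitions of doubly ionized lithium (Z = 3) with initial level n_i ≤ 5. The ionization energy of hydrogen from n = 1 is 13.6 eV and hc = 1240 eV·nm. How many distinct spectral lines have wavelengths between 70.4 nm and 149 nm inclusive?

Enumerate all n_i → n_f pairs with 1 ≤ n_f < n_i ≤ 5 and compute λ = 1240 / [13.6·9·(1/n_f² − 1/n_i²)].
Lines falling in [70.4, 149] nm: 3→2 (72.94 nm), 5→3 (142.5 nm).

2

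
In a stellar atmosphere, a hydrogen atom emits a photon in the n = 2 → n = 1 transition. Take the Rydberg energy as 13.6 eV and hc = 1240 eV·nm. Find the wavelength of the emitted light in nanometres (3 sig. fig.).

122 nm

ΔE = 13.60 × (1/1² − 1/2²) = 13.60 × 0.7500 = 10.20 eV.
λ = hc/ΔE = 1240 / 10.20 = 122 nm.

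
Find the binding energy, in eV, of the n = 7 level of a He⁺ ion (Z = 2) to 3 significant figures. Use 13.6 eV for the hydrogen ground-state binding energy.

E_n = −13.6 Z²/n² = −54.40/n² eV for Z = 2.
E_7 = −54.40/49 = −1.11 eV, so ionization (to E = 0) requires 1.11 eV.

1.11 eV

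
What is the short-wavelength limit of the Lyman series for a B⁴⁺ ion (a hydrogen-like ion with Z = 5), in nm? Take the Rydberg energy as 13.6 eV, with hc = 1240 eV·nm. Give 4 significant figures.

The Lyman series has lower level n_f = 1; the series limit corresponds to n_i → ∞.
ΔE_max = 13.6 × 25 / 1² = 340.0 eV.
λ_min = 1240 / 340.0 = 3.647 nm.

3.647 nm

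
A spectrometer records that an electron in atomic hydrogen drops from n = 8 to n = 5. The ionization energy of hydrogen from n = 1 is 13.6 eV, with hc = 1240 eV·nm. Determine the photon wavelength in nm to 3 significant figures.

ΔE = 13.60 × (1/5² − 1/8²) = 13.60 × 0.02438 = 0.3315 eV.
λ = hc/ΔE = 1240 / 0.3315 = 3740 nm.

3740 nm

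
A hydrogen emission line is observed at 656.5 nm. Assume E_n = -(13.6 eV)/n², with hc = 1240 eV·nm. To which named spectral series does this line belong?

ΔE = 1240/656.5 = 1.889 eV.
This matches 13.6 × (1/2² − 1/3²), so n_f = 2: the Balmer series.

Balmer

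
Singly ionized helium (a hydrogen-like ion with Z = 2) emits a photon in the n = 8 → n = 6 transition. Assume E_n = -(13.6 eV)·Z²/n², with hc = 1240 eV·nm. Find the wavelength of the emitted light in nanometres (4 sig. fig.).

For Z = 2 the level energies scale as Z², so the effective Rydberg energy is 13.6 × 4 = 54.40 eV.
ΔE = 54.40 × (1/6² − 1/8²) = 54.40 × 0.01215 = 0.6611 eV.
λ = hc/ΔE = 1240 / 0.6611 = 1876 nm.

1876 nm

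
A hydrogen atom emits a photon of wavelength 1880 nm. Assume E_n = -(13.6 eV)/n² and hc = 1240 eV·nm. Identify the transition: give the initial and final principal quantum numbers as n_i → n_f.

The photon energy is ΔE = hc/λ = 1240 / 1880 = 0.6596 eV.
With Z = 1, ΔE = 13.60 × (1/n_f² − 1/n_i²), so 1/n_f² − 1/n_i² = 0.04850.
Trying n_f = 3 gives 1/n_i² = 0.06261, i.e. n_i ≈ 4; this pair matches.

n_i = 4, n_f = 3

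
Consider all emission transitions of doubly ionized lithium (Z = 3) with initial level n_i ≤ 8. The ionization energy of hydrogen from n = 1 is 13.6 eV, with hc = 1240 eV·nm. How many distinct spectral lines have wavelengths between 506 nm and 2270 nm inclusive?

Enumerate all n_i → n_f pairs with 1 ≤ n_f < n_i ≤ 8 and compute λ = 1240 / [13.6·9·(1/n_f² − 1/n_i²)].
Lines falling in [506, 2270] nm: 7→5 (517.1 nm), 6→5 (828.9 nm), 8→6 (833.6 nm), 7→6 (1375 nm), 8→7 (2118 nm).

5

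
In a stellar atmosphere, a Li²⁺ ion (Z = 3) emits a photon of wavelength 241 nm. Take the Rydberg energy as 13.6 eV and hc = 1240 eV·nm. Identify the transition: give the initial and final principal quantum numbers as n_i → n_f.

n_i = 7, n_f = 4

The photon energy is ΔE = hc/λ = 1240 / 241 = 5.145 eV.
With Z = 3, ΔE = 122.4 × (1/n_f² − 1/n_i²), so 1/n_f² − 1/n_i² = 0.04204.
Trying n_f = 4 gives 1/n_i² = 0.02046, i.e. n_i ≈ 7; this pair matches.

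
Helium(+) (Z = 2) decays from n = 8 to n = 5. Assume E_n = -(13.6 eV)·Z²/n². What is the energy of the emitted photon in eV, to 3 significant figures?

The Bohr energies scale as Z², so for Z = 2: E_n = −54.40/n² eV.
E_8 = −54.40/64 = −0.8500 eV and E_5 = −54.40/25 = −2.176 eV.
The photon energy is |E_8 − E_5| = 1.33 eV.

1.33 eV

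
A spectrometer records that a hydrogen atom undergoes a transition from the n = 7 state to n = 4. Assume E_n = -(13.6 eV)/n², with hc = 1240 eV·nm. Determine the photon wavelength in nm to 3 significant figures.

ΔE = 13.60 × (1/4² − 1/7²) = 13.60 × 0.04209 = 0.5724 eV.
λ = hc/ΔE = 1240 / 0.5724 = 2170 nm.

2170 nm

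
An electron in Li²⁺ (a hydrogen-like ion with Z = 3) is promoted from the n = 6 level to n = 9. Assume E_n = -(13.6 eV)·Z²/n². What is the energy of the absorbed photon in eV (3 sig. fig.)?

The Bohr energies scale as Z², so for Z = 3: E_n = −122.4/n² eV.
E_9 = −122.4/81 = −1.511 eV and E_6 = −122.4/36 = −3.400 eV.
The photon energy is |E_9 − E_6| = 1.89 eV.

1.89 eV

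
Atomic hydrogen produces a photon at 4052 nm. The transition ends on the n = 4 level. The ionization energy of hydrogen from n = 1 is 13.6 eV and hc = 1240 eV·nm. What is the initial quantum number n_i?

n_i = 5

The photon energy is ΔE = hc/λ = 1240 / 4052 = 0.3060 eV.
With Z = 1, ΔE = 13.60 × (1/n_f² − 1/n_i²), so 1/n_f² − 1/n_i² = 0.02250.
With n_f = 4: 1/n_i² = 1/16 − 0.02250 = 0.04000, so n_i ≈ 5.00.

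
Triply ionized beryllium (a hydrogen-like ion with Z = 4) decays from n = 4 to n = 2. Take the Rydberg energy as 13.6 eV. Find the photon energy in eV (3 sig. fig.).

The Bohr energies scale as Z², so for Z = 4: E_n = −217.6/n² eV.
E_4 = −217.6/16 = −13.60 eV and E_2 = −217.6/4 = −54.40 eV.
The photon energy is |E_4 − E_2| = 40.8 eV.

40.8 eV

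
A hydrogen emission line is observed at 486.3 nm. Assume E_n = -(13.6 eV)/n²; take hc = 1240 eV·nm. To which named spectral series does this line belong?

Balmer

ΔE = 1240/486.3 = 2.550 eV.
This matches 13.6 × (1/2² − 1/4²), so n_f = 2: the Balmer series.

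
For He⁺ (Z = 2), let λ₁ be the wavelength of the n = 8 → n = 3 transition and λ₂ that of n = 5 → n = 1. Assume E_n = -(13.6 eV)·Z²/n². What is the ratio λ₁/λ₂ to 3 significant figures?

10.1

λ ∝ 1/ΔE ∝ 1/(1/n_f² − 1/n_i²), and the Z² and hc factors cancel in the ratio.
λ₁/λ₂ = (1/1² − 1/5²)/(1/3² − 1/8²) = 0.9600/0.09549 = 10.1.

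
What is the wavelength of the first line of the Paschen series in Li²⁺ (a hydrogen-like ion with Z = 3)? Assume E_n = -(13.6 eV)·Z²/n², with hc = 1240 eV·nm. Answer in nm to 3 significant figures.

208 nm

The Paschen series terminates on n_f = 3; the first line has n_i = 3+1 = 4.
ΔE = 122.4 × (1/3² − 1/4²) = 5.950 eV.
λ = 1240 / 5.950 = 208 nm.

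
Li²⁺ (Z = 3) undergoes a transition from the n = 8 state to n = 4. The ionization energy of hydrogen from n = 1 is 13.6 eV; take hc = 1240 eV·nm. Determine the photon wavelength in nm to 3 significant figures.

For Z = 3 the level energies scale as Z², so the effective Rydberg energy is 13.6 × 9 = 122.4 eV.
ΔE = 122.4 × (1/4² − 1/8²) = 122.4 × 0.04688 = 5.738 eV.
λ = hc/ΔE = 1240 / 5.738 = 216 nm.

216 nm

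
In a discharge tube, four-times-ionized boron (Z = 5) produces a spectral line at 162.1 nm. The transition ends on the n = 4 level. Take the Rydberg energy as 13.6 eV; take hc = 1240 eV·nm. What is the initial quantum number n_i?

The photon energy is ΔE = hc/λ = 1240 / 162.1 = 7.650 eV.
With Z = 5, ΔE = 340.0 × (1/n_f² − 1/n_i²), so 1/n_f² − 1/n_i² = 0.02250.
With n_f = 4: 1/n_i² = 1/16 − 0.02250 = 0.04000, so n_i ≈ 5.00.

n_i = 5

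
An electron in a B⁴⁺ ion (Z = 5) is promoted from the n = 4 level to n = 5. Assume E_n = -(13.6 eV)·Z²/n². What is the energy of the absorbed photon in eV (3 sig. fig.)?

The Bohr energies scale as Z², so for Z = 5: E_n = −340.0/n² eV.
E_5 = −340.0/25 = −13.60 eV and E_4 = −340.0/16 = −21.25 eV.
The photon energy is |E_5 − E_4| = 7.65 eV.

7.65 eV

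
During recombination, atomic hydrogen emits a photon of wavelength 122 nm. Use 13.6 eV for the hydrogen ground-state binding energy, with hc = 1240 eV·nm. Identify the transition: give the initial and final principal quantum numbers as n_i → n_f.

The photon energy is ΔE = hc/λ = 1240 / 122 = 10.16 eV.
With Z = 1, ΔE = 13.60 × (1/n_f² − 1/n_i²), so 1/n_f² − 1/n_i² = 0.7473.
Trying n_f = 1 gives 1/n_i² = 0.2527, i.e. n_i ≈ 2; this pair matches.

n_i = 2, n_f = 1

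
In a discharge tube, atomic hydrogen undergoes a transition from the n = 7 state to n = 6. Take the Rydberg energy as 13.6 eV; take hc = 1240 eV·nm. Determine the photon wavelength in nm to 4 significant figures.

ΔE = 13.60 × (1/6² − 1/7²) = 13.60 × 0.007370 = 0.1002 eV.
λ = hc/ΔE = 1240 / 0.1002 = 12370 nm.

12370 nm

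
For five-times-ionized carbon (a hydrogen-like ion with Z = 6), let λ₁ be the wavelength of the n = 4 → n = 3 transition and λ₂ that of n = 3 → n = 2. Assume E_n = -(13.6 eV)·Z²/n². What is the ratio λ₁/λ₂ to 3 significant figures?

2.86

λ ∝ 1/ΔE ∝ 1/(1/n_f² − 1/n_i²), and the Z² and hc factors cancel in the ratio.
λ₁/λ₂ = (1/2² − 1/3²)/(1/3² − 1/4²) = 0.1389/0.04861 = 2.86.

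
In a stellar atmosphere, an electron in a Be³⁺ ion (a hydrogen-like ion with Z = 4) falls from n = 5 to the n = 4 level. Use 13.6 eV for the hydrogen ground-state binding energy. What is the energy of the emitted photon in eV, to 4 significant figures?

4.896 eV

The Bohr energies scale as Z², so for Z = 4: E_n = −217.6/n² eV.
E_5 = −217.6/25 = −8.704 eV and E_4 = −217.6/16 = −13.60 eV.
The photon energy is |E_5 − E_4| = 4.896 eV.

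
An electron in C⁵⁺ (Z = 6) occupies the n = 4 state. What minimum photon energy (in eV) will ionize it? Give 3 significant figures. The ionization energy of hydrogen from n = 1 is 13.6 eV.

E_n = −13.6 Z²/n² = −489.6/n² eV for Z = 6.
E_4 = −489.6/16 = −30.6 eV, so ionization (to E = 0) requires 30.6 eV.

30.6 eV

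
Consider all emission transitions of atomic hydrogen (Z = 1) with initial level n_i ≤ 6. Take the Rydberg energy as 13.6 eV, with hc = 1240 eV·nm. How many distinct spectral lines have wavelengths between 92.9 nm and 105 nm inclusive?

4

Enumerate all n_i → n_f pairs with 1 ≤ n_f < n_i ≤ 6 and compute λ = 1240 / [13.6·1·(1/n_f² − 1/n_i²)].
Lines falling in [92.9, 105] nm: 6→1 (93.78 nm), 5→1 (94.98 nm), 4→1 (97.25 nm), 3→1 (102.6 nm).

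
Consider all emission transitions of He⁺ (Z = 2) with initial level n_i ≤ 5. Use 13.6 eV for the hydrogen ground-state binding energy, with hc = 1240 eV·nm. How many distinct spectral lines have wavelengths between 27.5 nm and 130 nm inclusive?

3

Enumerate all n_i → n_f pairs with 1 ≤ n_f < n_i ≤ 5 and compute λ = 1240 / [13.6·4·(1/n_f² − 1/n_i²)].
Lines falling in [27.5, 130] nm: 2→1 (30.39 nm), 5→2 (108.5 nm), 4→2 (121.6 nm).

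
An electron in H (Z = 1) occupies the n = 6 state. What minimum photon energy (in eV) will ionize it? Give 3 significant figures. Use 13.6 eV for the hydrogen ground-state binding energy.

E_6 = −13.60/36 = −0.378 eV, so ionization (to E = 0) requires 0.378 eV.

0.378 eV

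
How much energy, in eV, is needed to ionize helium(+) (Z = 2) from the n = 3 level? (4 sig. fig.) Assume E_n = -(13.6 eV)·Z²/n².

6.044 eV

E_n = −13.6 Z²/n² = −54.40/n² eV for Z = 2.
E_3 = −54.40/9 = −6.044 eV, so ionization (to E = 0) requires 6.044 eV.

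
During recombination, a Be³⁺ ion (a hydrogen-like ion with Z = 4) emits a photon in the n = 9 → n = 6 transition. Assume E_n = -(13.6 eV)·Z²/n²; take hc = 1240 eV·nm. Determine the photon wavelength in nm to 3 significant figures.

For Z = 4 the level energies scale as Z², so the effective Rydberg energy is 13.6 × 16 = 217.6 eV.
ΔE = 217.6 × (1/6² − 1/9²) = 217.6 × 0.01543 = 3.358 eV.
λ = hc/ΔE = 1240 / 3.358 = 369 nm.

369 nm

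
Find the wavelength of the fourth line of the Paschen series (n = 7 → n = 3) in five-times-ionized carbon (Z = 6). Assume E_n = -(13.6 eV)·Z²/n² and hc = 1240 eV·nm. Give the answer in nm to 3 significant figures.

27.9 nm

The Paschen series terminates on n_f = 3; the fourth line has n_i = 3+4 = 7.
ΔE = 489.6 × (1/3² − 1/7²) = 44.41 eV.
λ = 1240 / 44.41 = 27.9 nm.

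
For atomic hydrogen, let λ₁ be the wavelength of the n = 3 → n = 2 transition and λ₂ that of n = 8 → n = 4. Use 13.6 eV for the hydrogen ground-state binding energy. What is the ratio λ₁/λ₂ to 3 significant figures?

λ ∝ 1/ΔE ∝ 1/(1/n_f² − 1/n_i²), and the Z² and hc factors cancel in the ratio.
λ₁/λ₂ = (1/4² − 1/8²)/(1/2² − 1/3²) = 0.04688/0.1389 = 0.338.

0.338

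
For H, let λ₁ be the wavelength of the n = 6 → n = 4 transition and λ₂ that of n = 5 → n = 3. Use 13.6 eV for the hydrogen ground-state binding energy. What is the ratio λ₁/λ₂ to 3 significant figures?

2.05

λ ∝ 1/ΔE ∝ 1/(1/n_f² − 1/n_i²), and the Z² and hc factors cancel in the ratio.
λ₁/λ₂ = (1/3² − 1/5²)/(1/4² − 1/6²) = 0.07111/0.03472 = 2.05.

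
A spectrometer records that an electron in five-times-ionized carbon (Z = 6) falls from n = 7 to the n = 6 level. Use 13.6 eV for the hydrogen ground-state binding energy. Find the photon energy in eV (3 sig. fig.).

3.61 eV

The Bohr energies scale as Z², so for Z = 6: E_n = −489.6/n² eV.
E_7 = −489.6/49 = −9.992 eV and E_6 = −489.6/36 = −13.60 eV.
The photon energy is |E_7 − E_6| = 3.61 eV.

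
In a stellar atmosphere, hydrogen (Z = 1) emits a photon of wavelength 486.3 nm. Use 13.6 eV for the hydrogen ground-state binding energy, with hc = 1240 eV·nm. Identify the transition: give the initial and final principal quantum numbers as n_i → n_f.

n_i = 4, n_f = 2

The photon energy is ΔE = hc/λ = 1240 / 486.3 = 2.550 eV.
With Z = 1, ΔE = 13.60 × (1/n_f² − 1/n_i²), so 1/n_f² − 1/n_i² = 0.1875.
Trying n_f = 2 gives 1/n_i² = 0.06251, i.e. n_i ≈ 4; this pair matches.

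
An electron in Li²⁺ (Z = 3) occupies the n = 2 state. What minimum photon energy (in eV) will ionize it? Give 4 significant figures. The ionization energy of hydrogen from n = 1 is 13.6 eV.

30.60 eV

E_n = −13.6 Z²/n² = −122.4/n² eV for Z = 3.
E_2 = −122.4/4 = −30.60 eV, so ionization (to E = 0) requires 30.60 eV.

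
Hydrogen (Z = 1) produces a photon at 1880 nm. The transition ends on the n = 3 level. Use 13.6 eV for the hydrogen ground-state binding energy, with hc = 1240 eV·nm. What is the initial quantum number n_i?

The photon energy is ΔE = hc/λ = 1240 / 1880 = 0.6596 eV.
With Z = 1, ΔE = 13.60 × (1/n_f² − 1/n_i²), so 1/n_f² − 1/n_i² = 0.04850.
With n_f = 3: 1/n_i² = 1/9 − 0.04850 = 0.06261, so n_i ≈ 4.00.

n_i = 4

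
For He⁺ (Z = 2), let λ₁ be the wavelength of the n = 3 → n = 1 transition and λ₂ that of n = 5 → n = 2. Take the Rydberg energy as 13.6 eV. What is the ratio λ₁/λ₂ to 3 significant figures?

λ ∝ 1/ΔE ∝ 1/(1/n_f² − 1/n_i²), and the Z² and hc factors cancel in the ratio.
λ₁/λ₂ = (1/2² − 1/5²)/(1/1² − 1/3²) = 0.2100/0.8889 = 0.236.

0.236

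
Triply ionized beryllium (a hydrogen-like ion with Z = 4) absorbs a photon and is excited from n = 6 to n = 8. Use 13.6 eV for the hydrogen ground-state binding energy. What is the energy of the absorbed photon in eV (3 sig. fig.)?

The Bohr energies scale as Z², so for Z = 4: E_n = −217.6/n² eV.
E_8 = −217.6/64 = −3.400 eV and E_6 = −217.6/36 = −6.044 eV.
The photon energy is |E_8 − E_6| = 2.64 eV.

2.64 eV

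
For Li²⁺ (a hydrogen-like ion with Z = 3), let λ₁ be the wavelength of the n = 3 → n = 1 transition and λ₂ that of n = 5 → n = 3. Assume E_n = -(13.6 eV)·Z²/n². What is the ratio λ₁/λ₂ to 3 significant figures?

λ ∝ 1/ΔE ∝ 1/(1/n_f² − 1/n_i²), and the Z² and hc factors cancel in the ratio.
λ₁/λ₂ = (1/3² − 1/5²)/(1/1² − 1/3²) = 0.07111/0.8889 = 0.0800.

0.0800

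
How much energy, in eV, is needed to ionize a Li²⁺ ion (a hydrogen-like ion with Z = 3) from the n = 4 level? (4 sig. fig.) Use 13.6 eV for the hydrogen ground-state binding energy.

E_n = −13.6 Z²/n² = −122.4/n² eV for Z = 3.
E_4 = −122.4/16 = −7.650 eV, so ionization (to E = 0) requires 7.650 eV.

7.650 eV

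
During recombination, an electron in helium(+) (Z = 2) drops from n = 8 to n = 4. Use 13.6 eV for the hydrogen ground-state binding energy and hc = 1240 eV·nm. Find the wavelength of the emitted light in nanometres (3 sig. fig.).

486 nm

For Z = 2 the level energies scale as Z², so the effective Rydberg energy is 13.6 × 4 = 54.40 eV.
ΔE = 54.40 × (1/4² − 1/8²) = 54.40 × 0.04688 = 2.550 eV.
λ = hc/ΔE = 1240 / 2.550 = 486 nm.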